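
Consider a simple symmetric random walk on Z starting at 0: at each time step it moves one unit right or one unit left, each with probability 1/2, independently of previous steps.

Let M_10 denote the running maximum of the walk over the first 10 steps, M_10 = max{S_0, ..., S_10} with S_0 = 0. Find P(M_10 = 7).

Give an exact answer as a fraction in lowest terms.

Answer: 5/512

Derivation:
Let M_10 = max(S_0,...,S_10). Use the reflection principle: for j ≥ 1, #{paths with M_10 ≥ j} = #{S_10 ≥ j} + #{S_10 ≥ j+1}.
By reflection, #{M_10 ≥ 7} = #{S_10 ≥ 7} + #{S_10 ≥ 8} = 11 + 11 = 22.
#{M_10 ≥ 8} = #{S_10 ≥ 8} + #{S_10 ≥ 9} = 11 + 1 = 12.
#{M_10 = 7} = 22 - 12 = 10.
P(M_10 = 7) = 10/1024 = 5/512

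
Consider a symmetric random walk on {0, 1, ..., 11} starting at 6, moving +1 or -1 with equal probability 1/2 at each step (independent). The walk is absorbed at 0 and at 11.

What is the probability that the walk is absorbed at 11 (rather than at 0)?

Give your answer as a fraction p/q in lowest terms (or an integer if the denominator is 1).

Symmetric walk (p = 1/2): the harmonic-function argument gives P(hit 11 before 0 | start at 6) = a/N.
P = 6/11 = 6/11

Answer: 6/11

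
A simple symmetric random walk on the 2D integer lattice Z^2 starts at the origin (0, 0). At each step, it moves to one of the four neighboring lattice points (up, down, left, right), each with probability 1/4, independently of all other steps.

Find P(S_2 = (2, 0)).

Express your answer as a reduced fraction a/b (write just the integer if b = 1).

Let h be the number of horizontal steps (so 2-h are vertical). To end at (2,0) need (h+2)/2 right-steps and ((2-h)+0)/2 up-steps.
Sum over h with 2 ≤ h ≤ 2, h ≡ 0 (mod 2), 2-h ≡ 0 (mod 2):
h=2: C(2,2)·C(2,2)·C(0,0) = 1·1·1 = 1
Total favorable: 1
Total paths: 4^2 = 16
P = 1/16 = 1/16

Answer: 1/16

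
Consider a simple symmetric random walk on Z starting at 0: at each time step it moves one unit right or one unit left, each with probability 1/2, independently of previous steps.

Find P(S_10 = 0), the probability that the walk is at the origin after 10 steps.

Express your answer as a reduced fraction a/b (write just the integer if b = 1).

Answer: 63/256

Derivation:
To return to 0 after 10 steps: need exactly 5 steps of +1 and 5 of -1.
Favorable paths: C(10,5) = 252
Total paths: 2^10 = 1024
P = 252/1024 = 63/256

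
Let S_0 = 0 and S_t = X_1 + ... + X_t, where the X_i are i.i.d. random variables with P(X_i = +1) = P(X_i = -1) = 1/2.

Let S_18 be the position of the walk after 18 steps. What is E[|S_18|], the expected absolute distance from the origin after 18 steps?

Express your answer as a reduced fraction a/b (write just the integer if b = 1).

S_18 takes values m ≡ 0 (mod 2) with |m| ≤ 18; P(S_18=m) = C(18,(18+m)/2)/2^18.
Total paths: 2^18 = 262144
Distribution: P(S=-18)=1/262144, P(S=-16)=18/262144, P(S=-14)=153/262144, P(S=-12)=816/262144, P(S=-10)=3060/262144, P(S=-8)=8568/262144, P(S=-6)=18564/262144, P(S=-4)=31824/262144, P(S=-2)=43758/262144, P(S=0)=48620/262144, P(S=2)=43758/262144, P(S=4)=31824/262144, P(S=6)=18564/262144, P(S=8)=8568/262144, P(S=10)=3060/262144, P(S=12)=816/262144, P(S=14)=153/262144, P(S=16)=18/262144, P(S=18)=1/262144
E[|S_18|] = Σ_m |m|·P(S_18=m) = 875160/262144 = 109395/32768

Answer: 109395/32768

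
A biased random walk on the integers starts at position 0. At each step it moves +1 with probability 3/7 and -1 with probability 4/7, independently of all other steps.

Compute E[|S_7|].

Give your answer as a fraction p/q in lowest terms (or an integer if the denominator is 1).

Answer: 39001/16807

Derivation:
S_7 takes values m ≡ 1 (mod 2) with |m| ≤ 7; P(S_7=m) = C(7,(7+m)/2) · (3/7)^((7+m)/2) · (4/7)^((7-m)/2).
Distribution: P(S=-7)=16384/823543, P(S=-5)=12288/117649, P(S=-3)=27648/117649, P(S=-1)=34560/117649, P(S=1)=25920/117649, P(S=3)=11664/117649, P(S=5)=2916/117649, P(S=7)=2187/823543
E[|S_7|] = Σ_m |m|·P(S_7=m) = 39001/16807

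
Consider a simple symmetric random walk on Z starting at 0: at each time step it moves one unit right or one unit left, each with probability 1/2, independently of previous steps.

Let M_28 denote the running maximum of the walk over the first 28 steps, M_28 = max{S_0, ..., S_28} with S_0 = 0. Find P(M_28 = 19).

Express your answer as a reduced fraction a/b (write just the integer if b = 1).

Let M_28 = max(S_0,...,S_28). Use the reflection principle: for j ≥ 1, #{paths with M_28 ≥ j} = #{S_28 ≥ j} + #{S_28 ≥ j+1}.
By reflection, #{M_28 ≥ 19} = #{S_28 ≥ 19} + #{S_28 ≥ 20} = 24158 + 24158 = 48316.
#{M_28 ≥ 20} = #{S_28 ≥ 20} + #{S_28 ≥ 21} = 24158 + 3683 = 27841.
#{M_28 = 19} = 48316 - 27841 = 20475.
P(M_28 = 19) = 20475/268435456 = 20475/268435456

Answer: 20475/268435456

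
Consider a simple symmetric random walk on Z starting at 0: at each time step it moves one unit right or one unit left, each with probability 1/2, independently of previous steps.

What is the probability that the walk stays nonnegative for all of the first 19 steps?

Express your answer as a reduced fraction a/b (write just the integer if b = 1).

Answer: 46189/262144

Derivation:
Let f(t,s) = #length-t paths at position s with S_1..S_t all ≥ 0.
f(t,s) = f(t-1,s-1) + f(t-1,s+1) for s ≥ 0; f(t,s) = 0 for s < 0.
t=0: f(0,0)=1
t=1: f(1,1)=1
t=2: f(2,0)=1 f(2,2)=1
t=3: f(3,1)=2 f(3,3)=1
t=4: f(4,0)=2 f(4,2)=3 f(4,4)=1
t=5: f(5,1)=5 f(5,3)=4 f(5,5)=1
t=6: f(6,0)=5 f(6,2)=9 f(6,4)=5 f(6,6)=1
t=7: f(7,1)=14 f(7,3)=14 f(7,5)=6 f(7,7)=1
t=8: f(8,0)=14 f(8,2)=28 f(8,4)=20 f(8,6)=7 f(8,8)=1
t=9: f(9,1)=42 f(9,3)=48 f(9,5)=27 f(9,7)=8 f(9,9)=1
t=10: f(10,0)=42 f(10,2)=90 f(10,4)=75 f(10,6)=35 f(10,8)=9 f(10,10)=1
t=11: f(11,1)=132 f(11,3)=165 f(11,5)=110 f(11,7)=44 f(11,9)=10 f(11,11)=1
t=12: f(12,0)=132 f(12,2)=297 f(12,4)=275 f(12,6)=154 f(12,8)=54 f(12,10)=11 f(12,12)=1
t=13: f(13,1)=429 f(13,3)=572 f(13,5)=429 f(13,7)=208 f(13,9)=65 f(13,11)=12 f(13,13)=1
t=14: f(14,0)=429 f(14,2)=1001 f(14,4)=1001 f(14,6)=637 f(14,8)=273 f(14,10)=77 f(14,12)=13 f(14,14)=1
t=15: f(15,1)=1430 f(15,3)=2002 f(15,5)=1638 f(15,7)=910 f(15,9)=350 f(15,11)=90 f(15,13)=14 f(15,15)=1
t=16: f(16,0)=1430 f(16,2)=3432 f(16,4)=3640 f(16,6)=2548 f(16,8)=1260 f(16,10)=440 f(16,12)=104 f(16,14)=15 f(16,16)=1
t=17: f(17,1)=4862 f(17,3)=7072 f(17,5)=6188 f(17,7)=3808 f(17,9)=1700 f(17,11)=544 f(17,13)=119 f(17,15)=16 f(17,17)=1
t=18: f(18,0)=4862 f(18,2)=11934 f(18,4)=13260 f(18,6)=9996 f(18,8)=5508 f(18,10)=2244 f(18,12)=663 f(18,14)=135 f(18,16)=17 f(18,18)=1
t=19: f(19,1)=16796 f(19,3)=25194 f(19,5)=23256 f(19,7)=15504 f(19,9)=7752 f(19,11)=2907 f(19,13)=798 f(19,15)=152 f(19,17)=18 f(19,19)=1
Σ_s f(19,s) = 92378
P = 92378/524288 = 46189/262144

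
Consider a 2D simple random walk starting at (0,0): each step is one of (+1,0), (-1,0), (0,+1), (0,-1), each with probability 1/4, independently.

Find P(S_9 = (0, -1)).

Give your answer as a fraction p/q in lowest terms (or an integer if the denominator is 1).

Let h be the number of horizontal steps (so 9-h are vertical). To end at (0,-1) need (h+0)/2 right-steps and ((9-h)-1)/2 up-steps.
Sum over h with 0 ≤ h ≤ 8, h ≡ 0 (mod 2), 9-h ≡ 1 (mod 2):
h=0: C(9,0)·C(0,0)·C(9,4) = 1·1·126 = 126
h=2: C(9,2)·C(2,1)·C(7,3) = 36·2·35 = 2520
h=4: C(9,4)·C(4,2)·C(5,2) = 126·6·10 = 7560
h=6: C(9,6)·C(6,3)·C(3,1) = 84·20·3 = 5040
h=8: C(9,8)·C(8,4)·C(1,0) = 9·70·1 = 630
Total favorable: 15876
Total paths: 4^9 = 262144
P = 15876/262144 = 3969/65536

Answer: 3969/65536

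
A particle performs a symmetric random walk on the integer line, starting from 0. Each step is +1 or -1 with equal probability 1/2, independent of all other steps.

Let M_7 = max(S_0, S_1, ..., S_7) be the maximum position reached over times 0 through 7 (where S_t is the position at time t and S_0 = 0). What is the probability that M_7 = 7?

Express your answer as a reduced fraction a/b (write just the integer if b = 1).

Let M_7 = max(S_0,...,S_7). Use the reflection principle: for j ≥ 1, #{paths with M_7 ≥ j} = #{S_7 ≥ j} + #{S_7 ≥ j+1}.
By reflection, #{M_7 ≥ 7} = #{S_7 ≥ 7} + #{S_7 ≥ 8} = 1 + 0 = 1.
#{M_7 ≥ 8} = #{S_7 ≥ 8} + #{S_7 ≥ 9} = 0 + 0 = 0.
#{M_7 = 7} = 1 - 0 = 1.
P(M_7 = 7) = 1/128 = 1/128

Answer: 1/128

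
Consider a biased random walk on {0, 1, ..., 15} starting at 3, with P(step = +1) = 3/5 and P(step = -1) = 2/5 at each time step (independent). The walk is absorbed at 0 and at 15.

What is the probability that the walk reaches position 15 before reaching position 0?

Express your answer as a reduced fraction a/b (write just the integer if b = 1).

Biased walk: p = 3/5, q = 2/5, r = q/p = 2/3
Gambler's ruin: P(hit 15 before 0 | start at 3) = (1 - r^a)/(1 - r^N)
r^3 = 8/27; r^15 = 32768/14348907
P = (1 - 8/27) / (1 - 32768/14348907) = 19/27 / 14316139/14348907 = 531441/753481

Answer: 531441/753481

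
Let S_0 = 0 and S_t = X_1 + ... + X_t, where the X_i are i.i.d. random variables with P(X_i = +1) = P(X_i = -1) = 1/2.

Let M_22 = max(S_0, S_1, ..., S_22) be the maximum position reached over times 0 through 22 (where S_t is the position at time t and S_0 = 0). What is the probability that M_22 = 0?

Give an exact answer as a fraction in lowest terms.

Answer: 88179/524288

Derivation:
Let M_22 = max(S_0,...,S_22). Use the reflection principle: for j ≥ 1, #{paths with M_22 ≥ j} = #{S_22 ≥ j} + #{S_22 ≥ j+1}.
P(M_22 ≥ 0) = 1 since S_0 = 0, so #{M_22 ≥ 0} = 4194304.
#{M_22 ≥ 1} = #{S_22 ≥ 1} + #{S_22 ≥ 2} = 1744436 + 1744436 = 3488872.
#{M_22 = 0} = 4194304 - 3488872 = 705432.
P(M_22 = 0) = 705432/4194304 = 88179/524288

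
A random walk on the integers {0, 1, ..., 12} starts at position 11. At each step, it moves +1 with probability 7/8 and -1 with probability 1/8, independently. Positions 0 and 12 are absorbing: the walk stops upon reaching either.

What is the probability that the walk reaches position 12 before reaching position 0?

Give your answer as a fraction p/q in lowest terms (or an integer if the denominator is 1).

Biased walk: p = 7/8, q = 1/8, r = q/p = 1/7
Gambler's ruin: P(hit 12 before 0 | start at 11) = (1 - r^a)/(1 - r^N)
r^11 = 1/1977326743; r^12 = 1/13841287201
P = (1 - 1/1977326743) / (1 - 1/13841287201) = 1977326742/1977326743 / 13841287200/13841287201 = 2306881199/2306881200

Answer: 2306881199/2306881200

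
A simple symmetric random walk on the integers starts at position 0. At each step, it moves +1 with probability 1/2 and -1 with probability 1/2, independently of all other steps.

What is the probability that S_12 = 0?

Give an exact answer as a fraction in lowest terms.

To return to 0 after 12 steps: need exactly 6 steps of +1 and 6 of -1.
Favorable paths: C(12,6) = 924
Total paths: 2^12 = 4096
P = 924/4096 = 231/1024

Answer: 231/1024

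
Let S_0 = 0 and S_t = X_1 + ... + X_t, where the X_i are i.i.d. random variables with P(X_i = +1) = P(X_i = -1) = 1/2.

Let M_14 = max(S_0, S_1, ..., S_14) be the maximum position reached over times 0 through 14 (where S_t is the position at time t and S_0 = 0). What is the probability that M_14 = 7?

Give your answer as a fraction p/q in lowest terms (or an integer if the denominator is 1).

Answer: 91/4096

Derivation:
Let M_14 = max(S_0,...,S_14). Use the reflection principle: for j ≥ 1, #{paths with M_14 ≥ j} = #{S_14 ≥ j} + #{S_14 ≥ j+1}.
By reflection, #{M_14 ≥ 7} = #{S_14 ≥ 7} + #{S_14 ≥ 8} = 470 + 470 = 940.
#{M_14 ≥ 8} = #{S_14 ≥ 8} + #{S_14 ≥ 9} = 470 + 106 = 576.
#{M_14 = 7} = 940 - 576 = 364.
P(M_14 = 7) = 364/16384 = 91/4096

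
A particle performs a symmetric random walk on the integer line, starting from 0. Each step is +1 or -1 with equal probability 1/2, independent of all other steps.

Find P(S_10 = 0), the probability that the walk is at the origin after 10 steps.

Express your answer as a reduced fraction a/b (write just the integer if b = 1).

Answer: 63/256

Derivation:
To return to 0 after 10 steps: need exactly 5 steps of +1 and 5 of -1.
Favorable paths: C(10,5) = 252
Total paths: 2^10 = 1024
P = 252/1024 = 63/256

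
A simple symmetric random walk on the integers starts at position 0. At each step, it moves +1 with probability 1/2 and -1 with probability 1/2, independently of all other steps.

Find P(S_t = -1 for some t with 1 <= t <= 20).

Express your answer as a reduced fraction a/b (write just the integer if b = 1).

Count via complement. Let g(t,s) = #length-t paths at position s with S_1..S_t all ≠ -1.
g(t,s) = g(t-1,s-1) + g(t-1,s+1) for s ≠ -1; g(t,-1) = 0.
t=0: g(0,0)=1
t=1: g(1,1)=1
t=2: g(2,0)=1 g(2,2)=1
t=3: g(3,1)=2 g(3,3)=1
t=4: g(4,0)=2 g(4,2)=3 g(4,4)=1
t=5: g(5,1)=5 g(5,3)=4 g(5,5)=1
t=6: g(6,0)=5 g(6,2)=9 g(6,4)=5 g(6,6)=1
t=7: g(7,1)=14 g(7,3)=14 g(7,5)=6 g(7,7)=1
t=8: g(8,0)=14 g(8,2)=28 g(8,4)=20 g(8,6)=7 g(8,8)=1
t=9: g(9,1)=42 g(9,3)=48 g(9,5)=27 g(9,7)=8 g(9,9)=1
t=10: g(10,0)=42 g(10,2)=90 g(10,4)=75 g(10,6)=35 g(10,8)=9 g(10,10)=1
t=11: g(11,1)=132 g(11,3)=165 g(11,5)=110 g(11,7)=44 g(11,9)=10 g(11,11)=1
t=12: g(12,0)=132 g(12,2)=297 g(12,4)=275 g(12,6)=154 g(12,8)=54 g(12,10)=11 g(12,12)=1
t=13: g(13,1)=429 g(13,3)=572 g(13,5)=429 g(13,7)=208 g(13,9)=65 g(13,11)=12 g(13,13)=1
t=14: g(14,0)=429 g(14,2)=1001 g(14,4)=1001 g(14,6)=637 g(14,8)=273 g(14,10)=77 g(14,12)=13 g(14,14)=1
t=15: g(15,1)=1430 g(15,3)=2002 g(15,5)=1638 g(15,7)=910 g(15,9)=350 g(15,11)=90 g(15,13)=14 g(15,15)=1
t=16: g(16,0)=1430 g(16,2)=3432 g(16,4)=3640 g(16,6)=2548 g(16,8)=1260 g(16,10)=440 g(16,12)=104 g(16,14)=15 g(16,16)=1
t=17: g(17,1)=4862 g(17,3)=7072 g(17,5)=6188 g(17,7)=3808 g(17,9)=1700 g(17,11)=544 g(17,13)=119 g(17,15)=16 g(17,17)=1
t=18: g(18,0)=4862 g(18,2)=11934 g(18,4)=13260 g(18,6)=9996 g(18,8)=5508 g(18,10)=2244 g(18,12)=663 g(18,14)=135 g(18,16)=17 g(18,18)=1
t=19: g(19,1)=16796 g(19,3)=25194 g(19,5)=23256 g(19,7)=15504 g(19,9)=7752 g(19,11)=2907 g(19,13)=798 g(19,15)=152 g(19,17)=18 g(19,19)=1
t=20: g(20,0)=16796 g(20,2)=41990 g(20,4)=48450 g(20,6)=38760 g(20,8)=23256 g(20,10)=10659 g(20,12)=3705 g(20,14)=950 g(20,16)=170 g(20,18)=19 g(20,20)=1
Paths never hitting -1: Σ_s g(20,s) = 184756
Paths hitting -1: 2^20 - 184756 = 863820
P = 863820/1048576 = 215955/262144

Answer: 215955/262144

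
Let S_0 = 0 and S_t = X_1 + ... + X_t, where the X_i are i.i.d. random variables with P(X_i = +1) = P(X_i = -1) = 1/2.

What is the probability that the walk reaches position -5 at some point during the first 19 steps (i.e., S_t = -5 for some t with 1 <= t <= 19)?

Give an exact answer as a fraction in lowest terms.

Count via complement. Let g(t,s) = #length-t paths at position s with S_1..S_t all ≠ -5.
g(t,s) = g(t-1,s-1) + g(t-1,s+1) for s ≠ -5; g(t,-5) = 0.
t=0: g(0,0)=1
t=1: g(1,-1)=1 g(1,1)=1
t=2: g(2,-2)=1 g(2,0)=2 g(2,2)=1
t=3: g(3,-3)=1 g(3,-1)=3 g(3,1)=3 g(3,3)=1
t=4: g(4,-4)=1 g(4,-2)=4 g(4,0)=6 g(4,2)=4 g(4,4)=1
t=5: g(5,-3)=5 g(5,-1)=10 g(5,1)=10 g(5,3)=5 g(5,5)=1
t=6: g(6,-4)=5 g(6,-2)=15 g(6,0)=20 g(6,2)=15 g(6,4)=6 g(6,6)=1
t=7: g(7,-3)=20 g(7,-1)=35 g(7,1)=35 g(7,3)=21 g(7,5)=7 g(7,7)=1
t=8: g(8,-4)=20 g(8,-2)=55 g(8,0)=70 g(8,2)=56 g(8,4)=28 g(8,6)=8 g(8,8)=1
t=9: g(9,-3)=75 g(9,-1)=125 g(9,1)=126 g(9,3)=84 g(9,5)=36 g(9,7)=9 g(9,9)=1
t=10: g(10,-4)=75 g(10,-2)=200 g(10,0)=251 g(10,2)=210 g(10,4)=120 g(10,6)=45 g(10,8)=10 g(10,10)=1
t=11: g(11,-3)=275 g(11,-1)=451 g(11,1)=461 g(11,3)=330 g(11,5)=165 g(11,7)=55 g(11,9)=11 g(11,11)=1
t=12: g(12,-4)=275 g(12,-2)=726 g(12,0)=912 g(12,2)=791 g(12,4)=495 g(12,6)=220 g(12,8)=66 g(12,10)=12 g(12,12)=1
t=13: g(13,-3)=1001 g(13,-1)=1638 g(13,1)=1703 g(13,3)=1286 g(13,5)=715 g(13,7)=286 g(13,9)=78 g(13,11)=13 g(13,13)=1
t=14: g(14,-4)=1001 g(14,-2)=2639 g(14,0)=3341 g(14,2)=2989 g(14,4)=2001 g(14,6)=1001 g(14,8)=364 g(14,10)=91 g(14,12)=14 g(14,14)=1
t=15: g(15,-3)=3640 g(15,-1)=5980 g(15,1)=6330 g(15,3)=4990 g(15,5)=3002 g(15,7)=1365 g(15,9)=455 g(15,11)=105 g(15,13)=15 g(15,15)=1
t=16: g(16,-4)=3640 g(16,-2)=9620 g(16,0)=12310 g(16,2)=11320 g(16,4)=7992 g(16,6)=4367 g(16,8)=1820 g(16,10)=560 g(16,12)=120 g(16,14)=16 g(16,16)=1
t=17: g(17,-3)=13260 g(17,-1)=21930 g(17,1)=23630 g(17,3)=19312 g(17,5)=12359 g(17,7)=6187 g(17,9)=2380 g(17,11)=680 g(17,13)=136 g(17,15)=17 g(17,17)=1
t=18: g(18,-4)=13260 g(18,-2)=35190 g(18,0)=45560 g(18,2)=42942 g(18,4)=31671 g(18,6)=18546 g(18,8)=8567 g(18,10)=3060 g(18,12)=816 g(18,14)=153 g(18,16)=18 g(18,18)=1
t=19: g(19,-3)=48450 g(19,-1)=80750 g(19,1)=88502 g(19,3)=74613 g(19,5)=50217 g(19,7)=27113 g(19,9)=11627 g(19,11)=3876 g(19,13)=969 g(19,15)=171 g(19,17)=19 g(19,19)=1
Paths never hitting -5: Σ_s g(19,s) = 386308
Paths hitting -5: 2^19 - 386308 = 137980
P = 137980/524288 = 34495/131072

Answer: 34495/131072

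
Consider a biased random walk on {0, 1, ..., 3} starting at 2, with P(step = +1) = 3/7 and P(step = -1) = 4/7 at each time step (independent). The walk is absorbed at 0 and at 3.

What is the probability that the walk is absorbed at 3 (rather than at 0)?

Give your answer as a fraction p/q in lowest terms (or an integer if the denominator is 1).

Biased walk: p = 3/7, q = 4/7, r = q/p = 4/3
Gambler's ruin: P(hit 3 before 0 | start at 2) = (1 - r^a)/(1 - r^N)
r^2 = 16/9; r^3 = 64/27
P = (1 - 16/9) / (1 - 64/27) = -7/9 / -37/27 = 21/37

Answer: 21/37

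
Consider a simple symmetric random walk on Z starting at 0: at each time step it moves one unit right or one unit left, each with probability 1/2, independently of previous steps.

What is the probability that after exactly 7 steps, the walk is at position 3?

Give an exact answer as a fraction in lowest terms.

To reach position 3 after 7 steps: need 5 steps of +1 and 2 of -1.
Favorable paths: C(7,5) = 21
Total paths: 2^7 = 128
P = 21/128 = 21/128

Answer: 21/128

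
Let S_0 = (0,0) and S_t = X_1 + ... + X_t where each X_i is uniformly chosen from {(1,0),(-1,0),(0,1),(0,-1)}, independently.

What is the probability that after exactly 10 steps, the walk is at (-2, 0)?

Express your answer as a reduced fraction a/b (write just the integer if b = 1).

Let h be the number of horizontal steps (so 10-h are vertical). To end at (-2,0) need (h-2)/2 right-steps and ((10-h)+0)/2 up-steps.
Sum over h with 2 ≤ h ≤ 10, h ≡ 0 (mod 2), 10-h ≡ 0 (mod 2):
h=2: C(10,2)·C(2,0)·C(8,4) = 45·1·70 = 3150
h=4: C(10,4)·C(4,1)·C(6,3) = 210·4·20 = 16800
h=6: C(10,6)·C(6,2)·C(4,2) = 210·15·6 = 18900
h=8: C(10,8)·C(8,3)·C(2,1) = 45·56·2 = 5040
h=10: C(10,10)·C(10,4)·C(0,0) = 1·210·1 = 210
Total favorable: 44100
Total paths: 4^10 = 1048576
P = 44100/1048576 = 11025/262144

Answer: 11025/262144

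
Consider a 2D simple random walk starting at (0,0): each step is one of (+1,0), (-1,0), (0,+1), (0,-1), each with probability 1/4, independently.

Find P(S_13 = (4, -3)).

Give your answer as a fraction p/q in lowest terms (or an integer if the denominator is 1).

Answer: 61347/8388608

Derivation:
Let h be the number of horizontal steps (so 13-h are vertical). To end at (4,-3) need (h+4)/2 right-steps and ((13-h)-3)/2 up-steps.
Sum over h with 4 ≤ h ≤ 10, h ≡ 0 (mod 2), 13-h ≡ 1 (mod 2):
h=4: C(13,4)·C(4,4)·C(9,3) = 715·1·84 = 60060
h=6: C(13,6)·C(6,5)·C(7,2) = 1716·6·21 = 216216
h=8: C(13,8)·C(8,6)·C(5,1) = 1287·28·5 = 180180
h=10: C(13,10)·C(10,7)·C(3,0) = 286·120·1 = 34320
Total favorable: 490776
Total paths: 4^13 = 67108864
P = 490776/67108864 = 61347/8388608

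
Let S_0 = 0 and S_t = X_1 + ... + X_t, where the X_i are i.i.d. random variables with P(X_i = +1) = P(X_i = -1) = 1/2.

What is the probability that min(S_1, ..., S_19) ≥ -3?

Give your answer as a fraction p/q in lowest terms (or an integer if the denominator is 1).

Answer: 20995/32768

Derivation:
Let f(t,s) = #length-t paths at position s with S_1..S_t all ≥ -3.
f(t,s) = f(t-1,s-1) + f(t-1,s+1) for s ≥ -3; f(t,s) = 0 for s < -3.
t=0: f(0,0)=1
t=1: f(1,-1)=1 f(1,1)=1
t=2: f(2,-2)=1 f(2,0)=2 f(2,2)=1
t=3: f(3,-3)=1 f(3,-1)=3 f(3,1)=3 f(3,3)=1
t=4: f(4,-2)=4 f(4,0)=6 f(4,2)=4 f(4,4)=1
t=5: f(5,-3)=4 f(5,-1)=10 f(5,1)=10 f(5,3)=5 f(5,5)=1
t=6: f(6,-2)=14 f(6,0)=20 f(6,2)=15 f(6,4)=6 f(6,6)=1
t=7: f(7,-3)=14 f(7,-1)=34 f(7,1)=35 f(7,3)=21 f(7,5)=7 f(7,7)=1
t=8: f(8,-2)=48 f(8,0)=69 f(8,2)=56 f(8,4)=28 f(8,6)=8 f(8,8)=1
t=9: f(9,-3)=48 f(9,-1)=117 f(9,1)=125 f(9,3)=84 f(9,5)=36 f(9,7)=9 f(9,9)=1
t=10: f(10,-2)=165 f(10,0)=242 f(10,2)=209 f(10,4)=120 f(10,6)=45 f(10,8)=10 f(10,10)=1
t=11: f(11,-3)=165 f(11,-1)=407 f(11,1)=451 f(11,3)=329 f(11,5)=165 f(11,7)=55 f(11,9)=11 f(11,11)=1
t=12: f(12,-2)=572 f(12,0)=858 f(12,2)=780 f(12,4)=494 f(12,6)=220 f(12,8)=66 f(12,10)=12 f(12,12)=1
t=13: f(13,-3)=572 f(13,-1)=1430 f(13,1)=1638 f(13,3)=1274 f(13,5)=714 f(13,7)=286 f(13,9)=78 f(13,11)=13 f(13,13)=1
t=14: f(14,-2)=2002 f(14,0)=3068 f(14,2)=2912 f(14,4)=1988 f(14,6)=1000 f(14,8)=364 f(14,10)=91 f(14,12)=14 f(14,14)=1
t=15: f(15,-3)=2002 f(15,-1)=5070 f(15,1)=5980 f(15,3)=4900 f(15,5)=2988 f(15,7)=1364 f(15,9)=455 f(15,11)=105 f(15,13)=15 f(15,15)=1
t=16: f(16,-2)=7072 f(16,0)=11050 f(16,2)=10880 f(16,4)=7888 f(16,6)=4352 f(16,8)=1819 f(16,10)=560 f(16,12)=120 f(16,14)=16 f(16,16)=1
t=17: f(17,-3)=7072 f(17,-1)=18122 f(17,1)=21930 f(17,3)=18768 f(17,5)=12240 f(17,7)=6171 f(17,9)=2379 f(17,11)=680 f(17,13)=136 f(17,15)=17 f(17,17)=1
t=18: f(18,-2)=25194 f(18,0)=40052 f(18,2)=40698 f(18,4)=31008 f(18,6)=18411 f(18,8)=8550 f(18,10)=3059 f(18,12)=816 f(18,14)=153 f(18,16)=18 f(18,18)=1
t=19: f(19,-3)=25194 f(19,-1)=65246 f(19,1)=80750 f(19,3)=71706 f(19,5)=49419 f(19,7)=26961 f(19,9)=11609 f(19,11)=3875 f(19,13)=969 f(19,15)=171 f(19,17)=19 f(19,19)=1
Σ_s f(19,s) = 335920
P = 335920/524288 = 20995/32768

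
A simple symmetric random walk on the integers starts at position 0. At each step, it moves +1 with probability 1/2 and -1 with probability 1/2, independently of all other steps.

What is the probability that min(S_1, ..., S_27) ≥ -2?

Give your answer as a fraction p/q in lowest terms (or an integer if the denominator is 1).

Let f(t,s) = #length-t paths at position s with S_1..S_t all ≥ -2.
f(t,s) = f(t-1,s-1) + f(t-1,s+1) for s ≥ -2; f(t,s) = 0 for s < -2.
t=0: f(0,0)=1
t=1: f(1,-1)=1 f(1,1)=1
t=2: f(2,-2)=1 f(2,0)=2 f(2,2)=1
t=3: f(3,-1)=3 f(3,1)=3 f(3,3)=1
t=4: f(4,-2)=3 f(4,0)=6 f(4,2)=4 f(4,4)=1
t=5: f(5,-1)=9 f(5,1)=10 f(5,3)=5 f(5,5)=1
t=6: f(6,-2)=9 f(6,0)=19 f(6,2)=15 f(6,4)=6 f(6,6)=1
t=7: f(7,-1)=28 f(7,1)=34 f(7,3)=21 f(7,5)=7 f(7,7)=1
t=8: f(8,-2)=28 f(8,0)=62 f(8,2)=55 f(8,4)=28 f(8,6)=8 f(8,8)=1
t=9: f(9,-1)=90 f(9,1)=117 f(9,3)=83 f(9,5)=36 f(9,7)=9 f(9,9)=1
t=10: f(10,-2)=90 f(10,0)=207 f(10,2)=200 f(10,4)=119 f(10,6)=45 f(10,8)=10 f(10,10)=1
t=11: f(11,-1)=297 f(11,1)=407 f(11,3)=319 f(11,5)=164 f(11,7)=55 f(11,9)=11 f(11,11)=1
t=12: f(12,-2)=297 f(12,0)=704 f(12,2)=726 f(12,4)=483 f(12,6)=219 f(12,8)=66 f(12,10)=12 f(12,12)=1
t=13: f(13,-1)=1001 f(13,1)=1430 f(13,3)=1209 f(13,5)=702 f(13,7)=285 f(13,9)=78 f(13,11)=13 f(13,13)=1
t=14: f(14,-2)=1001 f(14,0)=2431 f(14,2)=2639 f(14,4)=1911 f(14,6)=987 f(14,8)=363 f(14,10)=91 f(14,12)=14 f(14,14)=1
t=15: f(15,-1)=3432 f(15,1)=5070 f(15,3)=4550 f(15,5)=2898 f(15,7)=1350 f(15,9)=454 f(15,11)=105 f(15,13)=15 f(15,15)=1
t=16: f(16,-2)=3432 f(16,0)=8502 f(16,2)=9620 f(16,4)=7448 f(16,6)=4248 f(16,8)=1804 f(16,10)=559 f(16,12)=120 f(16,14)=16 f(16,16)=1
t=17: f(17,-1)=11934 f(17,1)=18122 f(17,3)=17068 f(17,5)=11696 f(17,7)=6052 f(17,9)=2363 f(17,11)=679 f(17,13)=136 f(17,15)=17 f(17,17)=1
t=18: f(18,-2)=11934 f(18,0)=30056 f(18,2)=35190 f(18,4)=28764 f(18,6)=17748 f(18,8)=8415 f(18,10)=3042 f(18,12)=815 f(18,14)=153 f(18,16)=18 f(18,18)=1
t=19: f(19,-1)=41990 f(19,1)=65246 f(19,3)=63954 f(19,5)=46512 f(19,7)=26163 f(19,9)=11457 f(19,11)=3857 f(19,13)=968 f(19,15)=171 f(19,17)=19 f(19,19)=1
t=20: f(20,-2)=41990 f(20,0)=107236 f(20,2)=129200 f(20,4)=110466 f(20,6)=72675 f(20,8)=37620 f(20,10)=15314 f(20,12)=4825 f(20,14)=1139 f(20,16)=190 f(20,18)=20 f(20,20)=1
t=21: f(21,-1)=149226 f(21,1)=236436 f(21,3)=239666 f(21,5)=183141 f(21,7)=110295 f(21,9)=52934 f(21,11)=20139 f(21,13)=5964 f(21,15)=1329 f(21,17)=210 f(21,19)=21 f(21,21)=1
t=22: f(22,-2)=149226 f(22,0)=385662 f(22,2)=476102 f(22,4)=422807 f(22,6)=293436 f(22,8)=163229 f(22,10)=73073 f(22,12)=26103 f(22,14)=7293 f(22,16)=1539 f(22,18)=231 f(22,20)=22 f(22,22)=1
t=23: f(23,-1)=534888 f(23,1)=861764 f(23,3)=898909 f(23,5)=716243 f(23,7)=456665 f(23,9)=236302 f(23,11)=99176 f(23,13)=33396 f(23,15)=8832 f(23,17)=1770 f(23,19)=253 f(23,21)=23 f(23,23)=1
t=24: f(24,-2)=534888 f(24,0)=1396652 f(24,2)=1760673 f(24,4)=1615152 f(24,6)=1172908 f(24,8)=692967 f(24,10)=335478 f(24,12)=132572 f(24,14)=42228 f(24,16)=10602 f(24,18)=2023 f(24,20)=276 f(24,22)=24 f(24,24)=1
t=25: f(25,-1)=1931540 f(25,1)=3157325 f(25,3)=3375825 f(25,5)=2788060 f(25,7)=1865875 f(25,9)=1028445 f(25,11)=468050 f(25,13)=174800 f(25,15)=52830 f(25,17)=12625 f(25,19)=2299 f(25,21)=300 f(25,23)=25 f(25,25)=1
t=26: f(26,-2)=1931540 f(26,0)=5088865 f(26,2)=6533150 f(26,4)=6163885 f(26,6)=4653935 f(26,8)=2894320 f(26,10)=1496495 f(26,12)=642850 f(26,14)=227630 f(26,16)=65455 f(26,18)=14924 f(26,20)=2599 f(26,22)=325 f(26,24)=26 f(26,26)=1
t=27: f(27,-1)=7020405 f(27,1)=11622015 f(27,3)=12697035 f(27,5)=10817820 f(27,7)=7548255 f(27,9)=4390815 f(27,11)=2139345 f(27,13)=870480 f(27,15)=293085 f(27,17)=80379 f(27,19)=17523 f(27,21)=2924 f(27,23)=351 f(27,25)=27 f(27,27)=1
Σ_s f(27,s) = 57500460
P = 57500460/134217728 = 14375115/33554432

Answer: 14375115/33554432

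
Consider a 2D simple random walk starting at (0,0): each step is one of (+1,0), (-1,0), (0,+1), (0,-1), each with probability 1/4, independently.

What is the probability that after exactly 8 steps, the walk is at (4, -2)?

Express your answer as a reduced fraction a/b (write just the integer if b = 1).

Let h be the number of horizontal steps (so 8-h are vertical). To end at (4,-2) need (h+4)/2 right-steps and ((8-h)-2)/2 up-steps.
Sum over h with 4 ≤ h ≤ 6, h ≡ 0 (mod 2), 8-h ≡ 0 (mod 2):
h=4: C(8,4)·C(4,4)·C(4,1) = 70·1·4 = 280
h=6: C(8,6)·C(6,5)·C(2,0) = 28·6·1 = 168
Total favorable: 448
Total paths: 4^8 = 65536
P = 448/65536 = 7/1024

Answer: 7/1024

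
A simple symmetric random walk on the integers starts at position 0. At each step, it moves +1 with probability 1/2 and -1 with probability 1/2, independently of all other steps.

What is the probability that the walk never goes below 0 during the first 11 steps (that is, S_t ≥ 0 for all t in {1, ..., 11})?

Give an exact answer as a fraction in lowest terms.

Answer: 231/1024

Derivation:
Let f(t,s) = #length-t paths at position s with S_1..S_t all ≥ 0.
f(t,s) = f(t-1,s-1) + f(t-1,s+1) for s ≥ 0; f(t,s) = 0 for s < 0.
t=0: f(0,0)=1
t=1: f(1,1)=1
t=2: f(2,0)=1 f(2,2)=1
t=3: f(3,1)=2 f(3,3)=1
t=4: f(4,0)=2 f(4,2)=3 f(4,4)=1
t=5: f(5,1)=5 f(5,3)=4 f(5,5)=1
t=6: f(6,0)=5 f(6,2)=9 f(6,4)=5 f(6,6)=1
t=7: f(7,1)=14 f(7,3)=14 f(7,5)=6 f(7,7)=1
t=8: f(8,0)=14 f(8,2)=28 f(8,4)=20 f(8,6)=7 f(8,8)=1
t=9: f(9,1)=42 f(9,3)=48 f(9,5)=27 f(9,7)=8 f(9,9)=1
t=10: f(10,0)=42 f(10,2)=90 f(10,4)=75 f(10,6)=35 f(10,8)=9 f(10,10)=1
t=11: f(11,1)=132 f(11,3)=165 f(11,5)=110 f(11,7)=44 f(11,9)=10 f(11,11)=1
Σ_s f(11,s) = 462
P = 462/2048 = 231/1024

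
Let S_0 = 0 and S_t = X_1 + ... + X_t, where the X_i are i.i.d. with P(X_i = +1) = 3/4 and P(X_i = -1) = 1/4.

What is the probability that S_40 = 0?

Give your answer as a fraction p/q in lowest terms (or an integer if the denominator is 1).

Answer: 120160281605393234205/302231454903657293676544

Derivation:
To be at 0 after 40 steps: need exactly 20 steps of +1 and 20 of -1.
Number of such sequences: C(40,20) = 137846528820
Each has probability (3/4)^20 · (1/4)^20 = 3486784401/1208925819614629174706176
P = 137846528820 · 3486784401/1208925819614629174706176 = 120160281605393234205/302231454903657293676544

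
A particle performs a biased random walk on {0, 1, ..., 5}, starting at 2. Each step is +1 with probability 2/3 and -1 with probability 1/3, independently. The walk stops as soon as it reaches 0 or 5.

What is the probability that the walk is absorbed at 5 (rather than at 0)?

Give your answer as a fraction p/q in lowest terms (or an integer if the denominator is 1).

Answer: 24/31

Derivation:
Biased walk: p = 2/3, q = 1/3, r = q/p = 1/2
Gambler's ruin: P(hit 5 before 0 | start at 2) = (1 - r^a)/(1 - r^N)
r^2 = 1/4; r^5 = 1/32
P = (1 - 1/4) / (1 - 1/32) = 3/4 / 31/32 = 24/31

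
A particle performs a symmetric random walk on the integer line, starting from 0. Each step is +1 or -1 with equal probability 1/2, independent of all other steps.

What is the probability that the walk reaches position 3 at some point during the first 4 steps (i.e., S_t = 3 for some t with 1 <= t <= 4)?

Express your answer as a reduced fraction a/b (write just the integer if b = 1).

Count via complement. Let g(t,s) = #length-t paths at position s with S_1..S_t all ≠ 3.
g(t,s) = g(t-1,s-1) + g(t-1,s+1) for s ≠ 3; g(t,3) = 0.
t=0: g(0,0)=1
t=1: g(1,-1)=1 g(1,1)=1
t=2: g(2,-2)=1 g(2,0)=2 g(2,2)=1
t=3: g(3,-3)=1 g(3,-1)=3 g(3,1)=3
t=4: g(4,-4)=1 g(4,-2)=4 g(4,0)=6 g(4,2)=3
Paths never hitting 3: Σ_s g(4,s) = 14
Paths hitting 3: 2^4 - 14 = 2
P = 2/16 = 1/8

Answer: 1/8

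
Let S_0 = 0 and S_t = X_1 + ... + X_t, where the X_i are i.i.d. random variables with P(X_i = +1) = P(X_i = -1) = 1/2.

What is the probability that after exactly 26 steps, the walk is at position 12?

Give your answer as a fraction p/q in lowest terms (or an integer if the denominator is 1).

Answer: 82225/8388608

Derivation:
To reach position 12 after 26 steps: need 19 steps of +1 and 7 of -1.
Favorable paths: C(26,19) = 657800
Total paths: 2^26 = 67108864
P = 657800/67108864 = 82225/8388608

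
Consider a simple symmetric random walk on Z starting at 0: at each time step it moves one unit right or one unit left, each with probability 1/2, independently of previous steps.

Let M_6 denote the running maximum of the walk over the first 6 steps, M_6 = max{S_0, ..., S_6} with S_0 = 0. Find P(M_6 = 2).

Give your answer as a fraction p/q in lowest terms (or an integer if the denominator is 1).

Let M_6 = max(S_0,...,S_6). Use the reflection principle: for j ≥ 1, #{paths with M_6 ≥ j} = #{S_6 ≥ j} + #{S_6 ≥ j+1}.
By reflection, #{M_6 ≥ 2} = #{S_6 ≥ 2} + #{S_6 ≥ 3} = 22 + 7 = 29.
#{M_6 ≥ 3} = #{S_6 ≥ 3} + #{S_6 ≥ 4} = 7 + 7 = 14.
#{M_6 = 2} = 29 - 14 = 15.
P(M_6 = 2) = 15/64 = 15/64

Answer: 15/64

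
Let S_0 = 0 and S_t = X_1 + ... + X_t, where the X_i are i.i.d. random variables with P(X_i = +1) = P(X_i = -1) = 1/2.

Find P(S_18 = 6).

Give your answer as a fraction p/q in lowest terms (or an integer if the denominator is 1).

To reach position 6 after 18 steps: need 12 steps of +1 and 6 of -1.
Favorable paths: C(18,12) = 18564
Total paths: 2^18 = 262144
P = 18564/262144 = 4641/65536

Answer: 4641/65536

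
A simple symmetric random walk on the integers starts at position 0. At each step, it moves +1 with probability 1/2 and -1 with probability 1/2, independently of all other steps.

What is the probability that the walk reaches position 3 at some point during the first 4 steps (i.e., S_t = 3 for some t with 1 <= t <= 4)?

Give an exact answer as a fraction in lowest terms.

Count via complement. Let g(t,s) = #length-t paths at position s with S_1..S_t all ≠ 3.
g(t,s) = g(t-1,s-1) + g(t-1,s+1) for s ≠ 3; g(t,3) = 0.
t=0: g(0,0)=1
t=1: g(1,-1)=1 g(1,1)=1
t=2: g(2,-2)=1 g(2,0)=2 g(2,2)=1
t=3: g(3,-3)=1 g(3,-1)=3 g(3,1)=3
t=4: g(4,-4)=1 g(4,-2)=4 g(4,0)=6 g(4,2)=3
Paths never hitting 3: Σ_s g(4,s) = 14
Paths hitting 3: 2^4 - 14 = 2
P = 2/16 = 1/8

Answer: 1/8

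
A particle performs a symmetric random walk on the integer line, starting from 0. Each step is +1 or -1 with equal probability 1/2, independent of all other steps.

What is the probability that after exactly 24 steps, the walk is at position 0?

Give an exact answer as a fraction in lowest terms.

Answer: 676039/4194304

Derivation:
To return to 0 after 24 steps: need exactly 12 steps of +1 and 12 of -1.
Favorable paths: C(24,12) = 2704156
Total paths: 2^24 = 16777216
P = 2704156/16777216 = 676039/4194304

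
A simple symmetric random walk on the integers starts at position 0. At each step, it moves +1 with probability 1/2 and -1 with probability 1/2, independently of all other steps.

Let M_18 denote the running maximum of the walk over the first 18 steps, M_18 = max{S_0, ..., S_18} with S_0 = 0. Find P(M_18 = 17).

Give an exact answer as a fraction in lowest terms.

Answer: 1/262144

Derivation:
Let M_18 = max(S_0,...,S_18). Use the reflection principle: for j ≥ 1, #{paths with M_18 ≥ j} = #{S_18 ≥ j} + #{S_18 ≥ j+1}.
By reflection, #{M_18 ≥ 17} = #{S_18 ≥ 17} + #{S_18 ≥ 18} = 1 + 1 = 2.
#{M_18 ≥ 18} = #{S_18 ≥ 18} + #{S_18 ≥ 19} = 1 + 0 = 1.
#{M_18 = 17} = 2 - 1 = 1.
P(M_18 = 17) = 1/262144 = 1/262144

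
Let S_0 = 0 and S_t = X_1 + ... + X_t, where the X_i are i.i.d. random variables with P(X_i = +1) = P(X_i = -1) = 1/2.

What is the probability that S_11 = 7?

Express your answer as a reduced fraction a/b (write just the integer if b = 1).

Answer: 55/2048

Derivation:
To reach position 7 after 11 steps: need 9 steps of +1 and 2 of -1.
Favorable paths: C(11,9) = 55
Total paths: 2^11 = 2048
P = 55/2048 = 55/2048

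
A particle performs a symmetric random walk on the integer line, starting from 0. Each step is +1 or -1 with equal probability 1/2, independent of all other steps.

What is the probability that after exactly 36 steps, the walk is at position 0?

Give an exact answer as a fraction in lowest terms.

To return to 0 after 36 steps: need exactly 18 steps of +1 and 18 of -1.
Favorable paths: C(36,18) = 9075135300
Total paths: 2^36 = 68719476736
P = 9075135300/68719476736 = 2268783825/17179869184

Answer: 2268783825/17179869184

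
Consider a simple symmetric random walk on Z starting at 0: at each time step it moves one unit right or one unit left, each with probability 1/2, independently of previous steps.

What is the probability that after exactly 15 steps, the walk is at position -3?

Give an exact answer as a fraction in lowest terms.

Answer: 5005/32768

Derivation:
To reach position -3 after 15 steps: need 6 steps of +1 and 9 of -1.
Favorable paths: C(15,6) = 5005
Total paths: 2^15 = 32768
P = 5005/32768 = 5005/32768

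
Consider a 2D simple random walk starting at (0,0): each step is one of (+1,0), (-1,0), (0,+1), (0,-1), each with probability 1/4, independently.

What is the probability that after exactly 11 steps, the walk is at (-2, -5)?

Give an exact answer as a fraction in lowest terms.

Let h be the number of horizontal steps (so 11-h are vertical). To end at (-2,-5) need (h-2)/2 right-steps and ((11-h)-5)/2 up-steps.
Sum over h with 2 ≤ h ≤ 6, h ≡ 0 (mod 2), 11-h ≡ 1 (mod 2):
h=2: C(11,2)·C(2,0)·C(9,2) = 55·1·36 = 1980
h=4: C(11,4)·C(4,1)·C(7,1) = 330·4·7 = 9240
h=6: C(11,6)·C(6,2)·C(5,0) = 462·15·1 = 6930
Total favorable: 18150
Total paths: 4^11 = 4194304
P = 18150/4194304 = 9075/2097152

Answer: 9075/2097152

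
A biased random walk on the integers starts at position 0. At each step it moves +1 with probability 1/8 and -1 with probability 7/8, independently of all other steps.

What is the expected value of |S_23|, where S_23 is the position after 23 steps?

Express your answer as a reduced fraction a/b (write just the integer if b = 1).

S_23 takes values m ≡ 1 (mod 2) with |m| ≤ 23; P(S_23=m) = C(23,(23+m)/2) · (1/8)^((23+m)/2) · (7/8)^((23-m)/2).
Distribution: P(S=-23)=27368747340080916343/590295810358705651712, P(S=-21)=89925884117408725127/590295810358705651712, P(S=-19)=141312103613070853771/590295810358705651712, P(S=-17)=141312103613070853771/590295810358705651712, P(S=-15)=100937216866479181265/590295810358705651712, P(S=-13)=54794489156088698401/590295810358705651712, P(S=-11)=23483352495466585029/590295810358705651712, P(S=-9)=8147285559651672357/590295810358705651712, P(S=-7)=1163897937093096051/295147905179352825856, P(S=-5)=277118556450737155/295147905179352825856, P(S=-3)=55423711290147431/295147905179352825856, P(S=-1)=9357249958076839/295147905179352825856, P(S=1)=1336749994010977/295147905179352825856, P(S=3)=161585164111217/295147905179352825856, P(S=5)=16488282052165/295147905179352825856, P(S=7)=1413281318757/295147905179352825856, P(S=9)=201897331251/590295810358705651712, P(S=11)=11876313603/590295810358705651712, P(S=13)=565538743/590295810358705651712, P(S=15)=21260855/590295810358705651712, P(S=17)=607453/590295810358705651712, P(S=19)=12397/590295810358705651712, P(S=21)=161/590295810358705651712, P(S=23)=1/590295810358705651712
E[|S_23|] = Σ_m |m|·P(S_23=m) = 159103287311842651017/9223372036854775808

Answer: 159103287311842651017/9223372036854775808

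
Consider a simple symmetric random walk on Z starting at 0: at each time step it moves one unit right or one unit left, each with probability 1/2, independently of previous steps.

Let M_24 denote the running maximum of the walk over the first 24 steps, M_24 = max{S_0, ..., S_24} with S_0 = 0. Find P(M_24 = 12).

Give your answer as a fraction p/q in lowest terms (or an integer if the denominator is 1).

Let M_24 = max(S_0,...,S_24). Use the reflection principle: for j ≥ 1, #{paths with M_24 ≥ j} = #{S_24 ≥ j} + #{S_24 ≥ j+1}.
By reflection, #{M_24 ≥ 12} = #{S_24 ≥ 12} + #{S_24 ≥ 13} = 190051 + 55455 = 245506.
#{M_24 ≥ 13} = #{S_24 ≥ 13} + #{S_24 ≥ 14} = 55455 + 55455 = 110910.
#{M_24 = 12} = 245506 - 110910 = 134596.
P(M_24 = 12) = 134596/16777216 = 33649/4194304

Answer: 33649/4194304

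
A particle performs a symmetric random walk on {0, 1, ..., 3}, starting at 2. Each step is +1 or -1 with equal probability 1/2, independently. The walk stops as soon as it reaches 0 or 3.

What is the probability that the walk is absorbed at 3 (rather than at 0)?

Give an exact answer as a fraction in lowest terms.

Answer: 2/3

Derivation:
Symmetric walk (p = 1/2): the harmonic-function argument gives P(hit 3 before 0 | start at 2) = a/N.
P = 2/3 = 2/3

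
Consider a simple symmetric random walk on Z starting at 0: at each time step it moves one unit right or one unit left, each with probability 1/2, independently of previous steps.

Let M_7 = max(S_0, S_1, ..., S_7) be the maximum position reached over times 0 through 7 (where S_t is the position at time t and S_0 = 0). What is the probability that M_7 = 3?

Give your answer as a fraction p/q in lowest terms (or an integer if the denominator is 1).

Answer: 21/128

Derivation:
Let M_7 = max(S_0,...,S_7). Use the reflection principle: for j ≥ 1, #{paths with M_7 ≥ j} = #{S_7 ≥ j} + #{S_7 ≥ j+1}.
By reflection, #{M_7 ≥ 3} = #{S_7 ≥ 3} + #{S_7 ≥ 4} = 29 + 8 = 37.
#{M_7 ≥ 4} = #{S_7 ≥ 4} + #{S_7 ≥ 5} = 8 + 8 = 16.
#{M_7 = 3} = 37 - 16 = 21.
P(M_7 = 3) = 21/128 = 21/128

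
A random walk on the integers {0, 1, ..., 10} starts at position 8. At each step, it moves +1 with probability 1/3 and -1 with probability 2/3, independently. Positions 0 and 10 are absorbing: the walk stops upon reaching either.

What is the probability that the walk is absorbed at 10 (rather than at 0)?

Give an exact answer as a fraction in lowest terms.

Biased walk: p = 1/3, q = 2/3, r = q/p = 2
Gambler's ruin: P(hit 10 before 0 | start at 8) = (1 - r^a)/(1 - r^N)
r^8 = 256; r^10 = 1024
P = (1 - 256) / (1 - 1024) = -255 / -1023 = 85/341

Answer: 85/341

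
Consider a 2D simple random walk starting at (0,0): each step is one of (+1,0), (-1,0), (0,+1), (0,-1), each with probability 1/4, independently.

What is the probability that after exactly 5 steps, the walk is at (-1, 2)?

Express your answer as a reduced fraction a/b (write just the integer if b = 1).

Let h be the number of horizontal steps (so 5-h are vertical). To end at (-1,2) need (h-1)/2 right-steps and ((5-h)+2)/2 up-steps.
Sum over h with 1 ≤ h ≤ 3, h ≡ 1 (mod 2), 5-h ≡ 0 (mod 2):
h=1: C(5,1)·C(1,0)·C(4,3) = 5·1·4 = 20
h=3: C(5,3)·C(3,1)·C(2,2) = 10·3·1 = 30
Total favorable: 50
Total paths: 4^5 = 1024
P = 50/1024 = 25/512

Answer: 25/512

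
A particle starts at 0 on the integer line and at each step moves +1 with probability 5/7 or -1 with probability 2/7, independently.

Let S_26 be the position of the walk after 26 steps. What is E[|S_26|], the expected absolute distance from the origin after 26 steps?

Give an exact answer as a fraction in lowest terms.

S_26 takes values m ≡ 0 (mod 2) with |m| ≤ 26; P(S_26=m) = C(26,(26+m)/2) · (5/7)^((26+m)/2) · (2/7)^((26-m)/2).
Distribution: P(S=-26)=67108864/9387480337647754305649, P(S=-24)=4362076160/9387480337647754305649, P(S=-22)=136314880000/9387480337647754305649, P(S=-20)=2726297600000/9387480337647754305649, P(S=-18)=39190528000000/9387480337647754305649, P(S=-16)=431095808000000/9387480337647754305649, P(S=-14)=538869760000000/1341068619663964900807, P(S=-12)=26943488000000000/9387480337647754305649, P(S=-10)=159976960000000000/9387480337647754305649, P(S=-8)=799884800000000000/9387480337647754305649, P(S=-6)=3399510400000000000/9387480337647754305649, P(S=-4)=12361856000000000000/9387480337647754305649, P(S=-2)=38630800000000000000/9387480337647754305649, P(S=0)=14858000000000000000/1341068619663964900807, P(S=2)=241442500000000000000/9387480337647754305649, P(S=4)=482885000000000000000/9387480337647754305649, P(S=6)=829958593750000000000/9387480337647754305649, P(S=8)=1220527343750000000000/9387480337647754305649, P(S=10)=1525659179687500000000/9387480337647754305649, P(S=12)=1605957031250000000000/9387480337647754305649, P(S=14)=200744628906250000000/1341068619663964900807, P(S=16)=1003723144531250000000/9387480337647754305649, P(S=18)=570297241210937500000/9387480337647754305649, P(S=20)=247955322265625000000/9387480337647754305649, P(S=22)=77486038208007812500/9387480337647754305649, P(S=24)=15497207641601562500/9387480337647754305649, P(S=26)=1490116119384765625/9387480337647754305649
E[|S_26|] = Σ_m |m|·P(S_26=m) = 14987761397994530614222/1341068619663964900807

Answer: 14987761397994530614222/1341068619663964900807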